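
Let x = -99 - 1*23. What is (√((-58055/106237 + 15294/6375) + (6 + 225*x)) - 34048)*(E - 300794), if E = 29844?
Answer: 9225305600 - 10838*I*√55943231522812466605/1806029 ≈ 9.2253e+9 - 4.4885e+7*I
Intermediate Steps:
x = -122 (x = -99 - 23 = -122)
(√((-58055/106237 + 15294/6375) + (6 + 225*x)) - 34048)*(E - 300794) = (√((-58055/106237 + 15294/6375) + (6 + 225*(-122))) - 34048)*(29844 - 300794) = (√((-58055*1/106237 + 15294*(1/6375)) + (6 - 27450)) - 34048)*(-270950) = (√((-58055/106237 + 5098/2125) - 27444) - 34048)*(-270950) = (√(418229351/225753625 - 27444) - 34048)*(-270950) = (√(-6195164255149/225753625) - 34048)*(-270950) = (I*√55943231522812466605/45150725 - 34048)*(-270950) = (-34048 + I*√55943231522812466605/45150725)*(-270950) = 9225305600 - 10838*I*√55943231522812466605/1806029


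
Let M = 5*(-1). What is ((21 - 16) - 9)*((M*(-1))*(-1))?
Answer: 20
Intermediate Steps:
M = -5
((21 - 16) - 9)*((M*(-1))*(-1)) = ((21 - 16) - 9)*(-5*(-1)*(-1)) = (5 - 9)*(5*(-1)) = -4*(-5) = 20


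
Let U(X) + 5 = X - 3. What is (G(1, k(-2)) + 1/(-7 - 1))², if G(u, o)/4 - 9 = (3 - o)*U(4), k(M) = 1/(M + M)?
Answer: 16641/64 ≈ 260.02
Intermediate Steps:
U(X) = -8 + X (U(X) = -5 + (X - 3) = -5 + (-3 + X) = -8 + X)
k(M) = 1/(2*M)
G(u, o) = -12 + 16*o (G(u, o) = 36 + 4*((3 - o)*(-8 + 4)) = 36 + 4*((3 - o)*(-4)) = 36 + 4*(-12 + 4*o) = 36 + (-48 + 16*o) = -12 + 16*o)
(G(1, k(-2)) + 1/(-7 - 1))² = ((-12 + 16*((½)/(-2))) + 1/(-7 - 1))² = ((-12 + 16*((½)*(-½))) + 1/(-8))² = ((-12 + 16*(-¼)) - ⅛)² = ((-12 - 4) - ⅛)² = (-16 - ⅛)² = (-129/8)² = 16641/64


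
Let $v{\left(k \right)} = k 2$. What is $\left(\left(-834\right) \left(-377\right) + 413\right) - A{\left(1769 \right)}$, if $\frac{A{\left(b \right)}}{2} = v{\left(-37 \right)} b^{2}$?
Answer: $463460259$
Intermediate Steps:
$v{\left(k \right)} = 2 k$
$A{\left(b \right)} = - 148 b^{2}$ ($A{\left(b \right)} = 2 \cdot 2 \left(-37\right) b^{2} = 2 \left(- 74 b^{2}\right) = - 148 b^{2}$)
$\left(\left(-834\right) \left(-377\right) + 413\right) - A{\left(1769 \right)} = \left(\left(-834\right) \left(-377\right) + 413\right) - - 148 \cdot 1769^{2} = \left(314418 + 413\right) - \left(-148\right) 3129361 = 314831 - -463145428 = 314831 + 463145428 = 463460259$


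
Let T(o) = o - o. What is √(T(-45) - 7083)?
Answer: 3*I*√787 ≈ 84.161*I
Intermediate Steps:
T(o) = 0
√(T(-45) - 7083) = √(0 - 7083) = √(-7083) = 3*I*√787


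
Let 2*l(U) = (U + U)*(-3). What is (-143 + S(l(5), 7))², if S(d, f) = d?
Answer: 24964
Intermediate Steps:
l(U) = -3*U (l(U) = ((U + U)*(-3))/2 = ((2*U)*(-3))/2 = (-6*U)/2 = -3*U)
(-143 + S(l(5), 7))² = (-143 - 3*5)² = (-143 - 15)² = (-158)² = 24964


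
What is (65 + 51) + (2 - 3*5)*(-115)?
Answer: 1611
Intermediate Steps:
(65 + 51) + (2 - 3*5)*(-115) = 116 + (2 - 15)*(-115) = 116 - 13*(-115) = 116 + 1495 = 1611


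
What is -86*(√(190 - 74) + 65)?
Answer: -5590 - 172*√29 ≈ -6516.3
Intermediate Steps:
-86*(√(190 - 74) + 65) = -86*(√116 + 65) = -86*(2*√29 + 65) = -86*(65 + 2*√29) = -5590 - 172*√29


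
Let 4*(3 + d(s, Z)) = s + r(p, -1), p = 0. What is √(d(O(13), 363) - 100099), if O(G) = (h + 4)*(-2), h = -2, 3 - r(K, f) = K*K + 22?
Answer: I*√400431/2 ≈ 316.4*I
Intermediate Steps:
r(K, f) = -19 - K² (r(K, f) = 3 - (K*K + 22) = 3 - (K² + 22) = 3 - (22 + K²) = 3 + (-22 - K²) = -19 - K²)
O(G) = -4 (O(G) = (-2 + 4)*(-2) = 2*(-2) = -4)
d(s, Z) = -31/4 + s/4 (d(s, Z) = -3 + (s + (-19 - 1*0²))/4 = -3 + (s + (-19 - 1*0))/4 = -3 + (s + (-19 + 0))/4 = -3 + (s - 19)/4 = -3 + (-19 + s)/4 = -3 + (-19/4 + s/4) = -31/4 + s/4)
√(d(O(13), 363) - 100099) = √((-31/4 + (¼)*(-4)) - 100099) = √((-31/4 - 1) - 100099) = √(-35/4 - 100099) = √(-400431/4) = I*√400431/2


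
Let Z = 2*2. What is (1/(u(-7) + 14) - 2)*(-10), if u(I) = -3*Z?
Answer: 15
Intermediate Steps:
Z = 4
u(I) = -12 (u(I) = -3*4 = -12)
(1/(u(-7) + 14) - 2)*(-10) = (1/(-12 + 14) - 2)*(-10) = (1/2 - 2)*(-10) = (½ - 2)*(-10) = -3/2*(-10) = 15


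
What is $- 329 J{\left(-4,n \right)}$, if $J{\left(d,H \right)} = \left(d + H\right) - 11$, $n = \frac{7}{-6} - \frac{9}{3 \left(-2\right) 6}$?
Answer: $\frac{62839}{12} \approx 5236.6$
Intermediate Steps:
$n = - \frac{11}{12}$ ($n = 7 \left(- \frac{1}{6}\right) - \frac{9}{\left(-6\right) 6} = - \frac{7}{6} - \frac{9}{-36} = - \frac{7}{6} - - \frac{1}{4} = - \frac{7}{6} + \frac{1}{4} = - \frac{11}{12} \approx -0.91667$)
$J{\left(d,H \right)} = -11 + H + d$ ($J{\left(d,H \right)} = \left(H + d\right) - 11 = -11 + H + d$)
$- 329 J{\left(-4,n \right)} = - 329 \left(-11 - \frac{11}{12} - 4\right) = \left(-329\right) \left(- \frac{191}{12}\right) = \frac{62839}{12}$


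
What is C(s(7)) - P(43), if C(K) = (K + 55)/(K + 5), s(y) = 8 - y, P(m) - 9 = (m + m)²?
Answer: -22187/3 ≈ -7395.7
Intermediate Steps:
P(m) = 9 + 4*m² (P(m) = 9 + (m + m)² = 9 + (2*m)² = 9 + 4*m²)
C(K) = (55 + K)/(5 + K)
C(s(7)) - P(43) = (55 + (8 - 1*7))/(5 + (8 - 1*7)) - (9 + 4*43²) = (55 + (8 - 7))/(5 + (8 - 7)) - (9 + 4*1849) = (55 + 1)/(5 + 1) - (9 + 7396) = 56/6 - 1*7405 = (⅙)*56 - 7405 = 28/3 - 7405 = -22187/3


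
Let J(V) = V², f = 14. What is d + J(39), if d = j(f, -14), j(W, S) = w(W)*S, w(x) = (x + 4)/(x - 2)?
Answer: 1500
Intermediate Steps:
w(x) = (4 + x)/(-2 + x)
j(W, S) = S*(4 + W)/(-2 + W) (j(W, S) = ((4 + W)/(-2 + W))*S = S*(4 + W)/(-2 + W))
d = -21 (d = -14*(4 + 14)/(-2 + 14) = -14*18/12 = -14*1/12*18 = -21)
d + J(39) = -21 + 39² = -21 + 1521 = 1500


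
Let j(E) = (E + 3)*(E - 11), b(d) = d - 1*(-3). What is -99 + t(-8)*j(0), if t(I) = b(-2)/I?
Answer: -759/8 ≈ -94.875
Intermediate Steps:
b(d) = 3 + d (b(d) = d + 3 = 3 + d)
j(E) = (-11 + E)*(3 + E) (j(E) = (3 + E)*(-11 + E) = (-11 + E)*(3 + E))
t(I) = 1/I (t(I) = (3 - 2)/I = 1/I)
-99 + t(-8)*j(0) = -99 + (-33 + 0**2 - 8*0)/(-8) = -99 - (-33 + 0 + 0)/8 = -99 - 1/8*(-33) = -99 + 33/8 = -759/8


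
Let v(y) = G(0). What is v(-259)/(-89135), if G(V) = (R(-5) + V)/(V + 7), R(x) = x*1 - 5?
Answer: 2/124789 ≈ 1.6027e-5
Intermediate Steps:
R(x) = -5 + x (R(x) = x - 5 = -5 + x)
G(V) = (-10 + V)/(7 + V) (G(V) = ((-5 - 5) + V)/(V + 7) = (-10 + V)/(7 + V))
v(y) = -10/7 (v(y) = (-10 + 0)/(7 + 0) = -10/7)
v(-259)/(-89135) = -10/7/(-89135) = -10/7*(-1/89135) = 2/124789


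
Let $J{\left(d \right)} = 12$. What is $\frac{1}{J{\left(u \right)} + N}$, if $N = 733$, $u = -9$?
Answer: $\frac{1}{745} \approx 0.0013423$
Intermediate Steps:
$\frac{1}{J{\left(u \right)} + N} = \frac{1}{12 + 733} = \frac{1}{745}$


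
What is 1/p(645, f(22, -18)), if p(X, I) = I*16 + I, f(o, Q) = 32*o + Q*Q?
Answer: 1/17476 ≈ 5.7221e-5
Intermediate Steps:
f(o, Q) = Q**2 + 32*o (f(o, Q) = 32*o + Q**2 = Q**2 + 32*o)
p(X, I) = 17*I (p(X, I) = 16*I + I = 17*I)
1/p(645, f(22, -18)) = 1/(17*((-18)**2 + 32*22)) = 1/(17*(324 + 704)) = 1/(17*1028) = 1/17476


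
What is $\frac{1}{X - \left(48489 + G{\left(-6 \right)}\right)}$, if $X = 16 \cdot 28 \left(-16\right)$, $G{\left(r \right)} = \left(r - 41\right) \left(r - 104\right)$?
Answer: $- \frac{1}{60827} \approx -1.644 \cdot 10^{-5}$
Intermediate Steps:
$G{\left(r \right)} = \left(-104 + r\right) \left(-41 + r\right)$ ($G{\left(r \right)} = \left(-41 + r\right) \left(-104 + r\right) = \left(-104 + r\right) \left(-41 + r\right)$)
$X = -7168$ ($X = 448 \left(-16\right) = -7168$)
$\frac{1}{X - \left(48489 + G{\left(-6 \right)}\right)} = \frac{1}{-7168 - \left(52789 + 870\right)} = \frac{1}{-7168 - 53659} = \frac{1}{-60827} = - \frac{1}{60827}$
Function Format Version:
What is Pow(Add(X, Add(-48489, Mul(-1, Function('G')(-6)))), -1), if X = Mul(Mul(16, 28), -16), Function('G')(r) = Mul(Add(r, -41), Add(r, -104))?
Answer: Rational(-1, 60827) ≈ -1.6440e-5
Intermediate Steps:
Function('G')(r) = Mul(Add(-104, r), Add(-41, r)) (Function('G')(r) = Mul(Add(-41, r), Add(-104, r)) = Mul(Add(-104, r), Add(-41, r)))
X = -7168 (X = Mul(448, -16) = -7168)
Pow(Add(X, Add(-48489, Mul(-1, Function('G')(-6)))), -1) = Pow(Add(-7168, Add(-48489, Mul(-1, Add(4264, Pow(-6, 2), Mul(-145, -6))))), -1) = Pow(Add(-7168, Add(-48489, Mul(-1, Add(4264, 36, 870)))), -1) = Pow(Add(-7168, Add(-48489, Mul(-1, 5170))), -1) = Pow(Add(-7168, Add(-48489, -5170)), -1) = Pow(Add(-7168, -53659), -1) = Pow(-60827, -1) = Rational(-1, 60827)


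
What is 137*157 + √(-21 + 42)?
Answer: 21509 + √21 ≈ 21514.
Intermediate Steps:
137*157 + √(-21 + 42) = 21509 + √21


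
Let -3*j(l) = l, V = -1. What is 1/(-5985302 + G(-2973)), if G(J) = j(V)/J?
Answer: -8919/53382908539 ≈ -1.6708e-7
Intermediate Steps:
j(l) = -l/3
G(J) = 1/(3*J) (G(J) = (-⅓*(-1))/J = 1/(3*J))
1/(-5985302 + G(-2973)) = 1/(-5985302 + (⅓)/(-2973)) = 1/(-5985302 + (⅓)*(-1/2973)) = 1/(-5985302 - 1/8919) = 1/(-53382908539/8919) = -8919/53382908539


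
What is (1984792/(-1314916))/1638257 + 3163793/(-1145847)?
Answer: -1703837830308713635/617087405798978991 ≈ -2.7611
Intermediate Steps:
(1984792/(-1314916))/1638257 + 3163793/(-1145847) = (1984792*(-1/1314916))*(1/1638257) + 3163793*(-1/1145847) = -496198/328729*1/1638257 - 3163793/1145847 = -496198/538542585353 - 3163793/1145847 = -1703837830308713635/617087405798978991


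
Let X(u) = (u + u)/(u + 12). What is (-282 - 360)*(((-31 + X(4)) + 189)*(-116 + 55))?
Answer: 6207177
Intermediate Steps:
X(u) = 2*u/(12 + u) (X(u) = (2*u)/(12 + u) = 2*u/(12 + u))
(-282 - 360)*(((-31 + X(4)) + 189)*(-116 + 55)) = (-282 - 360)*(((-31 + 2*4/(12 + 4)) + 189)*(-116 + 55)) = -642*((-31 + 2*4/16) + 189)*(-61) = -642*((-31 + 2*4*(1/16)) + 189)*(-61) = -642*((-31 + ½) + 189)*(-61) = -642*(-61/2 + 189)*(-61) = -101757*(-61) = -642*(-19337/2) = 6207177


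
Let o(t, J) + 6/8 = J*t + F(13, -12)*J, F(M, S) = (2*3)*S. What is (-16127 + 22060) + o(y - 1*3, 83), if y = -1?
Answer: -1503/4 ≈ -375.75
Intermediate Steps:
F(M, S) = 6*S
o(t, J) = -¾ - 72*J + J*t (o(t, J) = -¾ + (J*t + (6*(-12))*J) = -¾ + (J*t - 72*J) = -¾ + (-72*J + J*t) = -¾ - 72*J + J*t)
(-16127 + 22060) + o(y - 1*3, 83) = (-16127 + 22060) + (-¾ - 72*83 + 83*(-1 - 1*3)) = 5933 + (-¾ - 5976 + 83*(-1 - 3)) = 5933 + (-¾ - 5976 + 83*(-4)) = 5933 + (-¾ - 5976 - 332) = 5933 - 25235/4 = -1503/4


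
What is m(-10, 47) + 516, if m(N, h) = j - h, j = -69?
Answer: 400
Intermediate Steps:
m(N, h) = -69 - h
m(-10, 47) + 516 = (-69 - 1*47) + 516 = (-69 - 47) + 516 = -116 + 516 = 400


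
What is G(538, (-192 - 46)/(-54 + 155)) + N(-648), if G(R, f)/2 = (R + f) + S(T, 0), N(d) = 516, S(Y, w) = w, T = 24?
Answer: 160316/101 ≈ 1587.3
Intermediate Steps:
G(R, f) = 2*R + 2*f (G(R, f) = 2*((R + f) + 0) = 2*(R + f) = 2*R + 2*f)
G(538, (-192 - 46)/(-54 + 155)) + N(-648) = (2*538 + 2*((-192 - 46)/(-54 + 155))) + 516 = (1076 + 2*(-238/101)) + 516 = (1076 - 476/101) + 516 = 108200/101 + 516 = 160316/101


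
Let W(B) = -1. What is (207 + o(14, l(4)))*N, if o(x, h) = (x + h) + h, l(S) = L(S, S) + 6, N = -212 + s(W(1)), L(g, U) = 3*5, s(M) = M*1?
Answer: -56019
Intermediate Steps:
s(M) = M
L(g, U) = 15
N = -213 (N = -212 - 1 = -213)
l(S) = 21 (l(S) = 15 + 6 = 21)
o(x, h) = x + 2*h (o(x, h) = (h + x) + h = x + 2*h)
(207 + o(14, l(4)))*N = (207 + (14 + 2*21))*(-213) = (207 + (14 + 42))*(-213) = (207 + 56)*(-213) = 263*(-213) = -56019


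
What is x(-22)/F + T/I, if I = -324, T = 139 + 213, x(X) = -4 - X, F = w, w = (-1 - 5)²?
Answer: -95/162 ≈ -0.58642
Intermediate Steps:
w = 36 (w = (-6)² = 36)
F = 36
T = 352
x(-22)/F + T/I = (-4 - 1*(-22))/36 + 352/(-324) = (-4 + 22)*(1/36) + 352*(-1/324) = 18*(1/36) - 88/81 = ½ - 88/81 = -95/162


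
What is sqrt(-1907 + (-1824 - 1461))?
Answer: 2*I*sqrt(1298) ≈ 72.056*I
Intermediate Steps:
sqrt(-1907 + (-1824 - 1461)) = sqrt(-1907 - 3285) = sqrt(-5192) = 2*I*sqrt(1298)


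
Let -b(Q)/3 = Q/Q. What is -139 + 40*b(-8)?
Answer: -259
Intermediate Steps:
b(Q) = -3 (b(Q) = -3*Q/Q = -3*1 = -3)
-139 + 40*b(-8) = -139 + 40*(-3) = -139 - 120 = -259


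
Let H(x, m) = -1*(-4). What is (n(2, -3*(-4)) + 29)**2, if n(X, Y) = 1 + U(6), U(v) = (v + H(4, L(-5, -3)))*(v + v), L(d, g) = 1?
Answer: 22500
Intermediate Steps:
H(x, m) = 4
U(v) = 2*v*(4 + v) (U(v) = (v + 4)*(v + v) = (4 + v)*(2*v) = 2*v*(4 + v))
n(X, Y) = 121 (n(X, Y) = 1 + 2*6*(4 + 6) = 1 + 2*6*10 = 1 + 120 = 121)
(n(2, -3*(-4)) + 29)**2 = (121 + 29)**2 = 150**2 = 22500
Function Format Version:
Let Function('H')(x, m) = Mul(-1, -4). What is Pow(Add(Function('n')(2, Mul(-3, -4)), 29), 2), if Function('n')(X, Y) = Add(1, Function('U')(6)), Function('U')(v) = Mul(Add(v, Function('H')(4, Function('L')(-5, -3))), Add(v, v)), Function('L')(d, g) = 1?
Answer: 22500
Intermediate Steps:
Function('H')(x, m) = 4
Function('U')(v) = Mul(2, v, Add(4, v)) (Function('U')(v) = Mul(Add(v, 4), Add(v, v)) = Mul(Add(4, v), Mul(2, v)) = Mul(2, v, Add(4, v)))
Function('n')(X, Y) = 121 (Function('n')(X, Y) = Add(1, Mul(2, 6, Add(4, 6))) = Add(1, Mul(2, 6, 10)) = Add(1, 120) = 121)
Pow(Add(Function('n')(2, Mul(-3, -4)), 29), 2) = Pow(Add(121, 29), 2) = Pow(150, 2) = 22500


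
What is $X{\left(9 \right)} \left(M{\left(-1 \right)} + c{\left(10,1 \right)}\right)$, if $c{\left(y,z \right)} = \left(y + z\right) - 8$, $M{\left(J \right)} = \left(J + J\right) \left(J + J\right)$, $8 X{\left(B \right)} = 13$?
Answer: $\frac{91}{8} \approx 11.375$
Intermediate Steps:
$X{\left(B \right)} = \frac{13}{8}$ ($X{\left(B \right)} = \frac{1}{8} \cdot 13 = \frac{13}{8}$)
$M{\left(J \right)} = 4 J^{2}$ ($M{\left(J \right)} = 2 J 2 J = 4 J^{2}$)
$c{\left(y,z \right)} = -8 + y + z$
$X{\left(9 \right)} \left(M{\left(-1 \right)} + c{\left(10,1 \right)}\right) = \frac{13 \left(4 \left(-1\right)^{2} + \left(-8 + 10 + 1\right)\right)}{8} = \frac{13 \left(4 \cdot 1 + 3\right)}{8} = \frac{13 \left(4 + 3\right)}{8} = \frac{13}{8} \cdot 7 = \frac{91}{8}$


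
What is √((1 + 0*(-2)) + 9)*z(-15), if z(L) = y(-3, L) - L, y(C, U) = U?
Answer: 0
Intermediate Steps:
z(L) = 0 (z(L) = L - L = 0)
√((1 + 0*(-2)) + 9)*z(-15) = √((1 + 0*(-2)) + 9)*0 = √((1 + 0) + 9)*0 = √(1 + 9)*0 = √10*0 = 0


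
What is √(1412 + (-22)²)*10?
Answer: 20*√474 ≈ 435.43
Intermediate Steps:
√(1412 + (-22)²)*10 = √(1412 + 484)*10 = √1896*10 = (2*√474)*10 = 20*√474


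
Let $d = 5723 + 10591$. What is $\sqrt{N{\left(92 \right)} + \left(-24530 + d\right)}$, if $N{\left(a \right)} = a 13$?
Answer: $6 i \sqrt{195} \approx 83.785 i$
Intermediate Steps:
$d = 16314$
$N{\left(a \right)} = 13 a$
$\sqrt{N{\left(92 \right)} + \left(-24530 + d\right)} = \sqrt{13 \cdot 92 + \left(-24530 + 16314\right)} = \sqrt{1196 - 8216} = \sqrt{-7020} = 6 i \sqrt{195}$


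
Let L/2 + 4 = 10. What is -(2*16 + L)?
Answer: -44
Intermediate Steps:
L = 12 (L = -8 + 2*10 = -8 + 20 = 12)
-(2*16 + L) = -(2*16 + 12) = -(32 + 12) = -1*44 = -44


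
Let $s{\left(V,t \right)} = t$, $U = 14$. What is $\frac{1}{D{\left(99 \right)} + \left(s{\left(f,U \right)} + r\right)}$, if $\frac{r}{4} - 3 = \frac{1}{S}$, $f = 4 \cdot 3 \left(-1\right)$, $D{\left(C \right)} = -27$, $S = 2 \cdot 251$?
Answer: $- \frac{251}{249} \approx -1.008$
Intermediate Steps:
$S = 502$
$f = -12$ ($f = 12 \left(-1\right) = -12$)
$r = \frac{3014}{251}$ ($r = 12 + \frac{4}{502} = 12 + 4 \cdot \frac{1}{502} = 12 + \frac{2}{251} = \frac{3014}{251} \approx 12.008$)
$\frac{1}{D{\left(99 \right)} + \left(s{\left(f,U \right)} + r\right)} = \frac{1}{-27 + \left(14 + \frac{3014}{251}\right)} = \frac{1}{-27 + \frac{6528}{251}} = \frac{1}{- \frac{249}{251}} = - \frac{251}{249}$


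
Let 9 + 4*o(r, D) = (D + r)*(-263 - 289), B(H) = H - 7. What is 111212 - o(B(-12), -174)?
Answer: 338321/4 ≈ 84580.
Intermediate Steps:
B(H) = -7 + H
o(r, D) = -9/4 - 138*D - 138*r (o(r, D) = -9/4 + ((D + r)*(-263 - 289))/4 = -9/4 + ((D + r)*(-552))/4 = -9/4 + (-552*D - 552*r)/4 = -9/4 + (-138*D - 138*r) = -9/4 - 138*D - 138*r)
111212 - o(B(-12), -174) = 111212 - (-9/4 - 138*(-174) - 138*(-7 - 12)) = 111212 - (-9/4 + 24012 - 138*(-19)) = 111212 - (-9/4 + 24012 + 2622) = 111212 - 1*106527/4 = 111212 - 106527/4 = 338321/4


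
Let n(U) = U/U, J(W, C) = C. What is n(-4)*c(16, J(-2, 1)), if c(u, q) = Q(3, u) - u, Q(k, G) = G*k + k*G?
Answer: 80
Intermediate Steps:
Q(k, G) = 2*G*k (Q(k, G) = G*k + G*k = 2*G*k)
c(u, q) = 5*u (c(u, q) = 2*u*3 - u = 6*u - u = 5*u)
n(U) = 1
n(-4)*c(16, J(-2, 1)) = 1*(5*16) = 1*80 = 80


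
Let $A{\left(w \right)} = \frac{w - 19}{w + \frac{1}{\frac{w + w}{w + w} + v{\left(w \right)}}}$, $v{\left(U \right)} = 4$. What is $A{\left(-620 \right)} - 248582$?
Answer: $- \frac{256784141}{1033} \approx -2.4858 \cdot 10^{5}$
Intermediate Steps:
$A{\left(w \right)} = \frac{-19 + w}{\frac{1}{5} + w}$ ($A{\left(w \right)} = \frac{w - 19}{w + \frac{1}{\frac{w + w}{w + w} + 4}} = \frac{-19 + w}{w + \frac{1}{\frac{2 w}{2 w} + 4}} = \frac{-19 + w}{w + \frac{1}{2 w \frac{1}{2 w} + 4}} = \frac{-19 + w}{w + \frac{1}{1 + 4}} = \frac{-19 + w}{w + \frac{1}{5}} = \frac{-19 + w}{\frac{1}{5} + w}$)
$A{\left(-620 \right)} - 248582 = \frac{5 \left(-19 - 620\right)}{1 + 5 \left(-620\right)} - 248582 = 5 \frac{1}{1 - 3100} \left(-639\right) - 248582 = 5 \frac{1}{-3099} \left(-639\right) - 248582 = 5 \left(- \frac{1}{3099}\right) \left(-639\right) - 248582 = \frac{1065}{1033} - 248582 = - \frac{256784141}{1033}$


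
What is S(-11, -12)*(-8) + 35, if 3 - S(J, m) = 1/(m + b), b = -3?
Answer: 157/15 ≈ 10.467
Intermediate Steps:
S(J, m) = 3 - 1/(-3 + m) (S(J, m) = 3 - 1/(m - 3) = 3 - 1/(-3 + m))
S(-11, -12)*(-8) + 35 = ((-10 + 3*(-12))/(-3 - 12))*(-8) + 35 = ((-10 - 36)/(-15))*(-8) + 35 = -1/15*(-46)*(-8) + 35 = (46/15)*(-8) + 35 = -368/15 + 35 = 157/15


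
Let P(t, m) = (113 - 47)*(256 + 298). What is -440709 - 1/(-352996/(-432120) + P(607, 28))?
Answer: -1740843373360851/3950097169 ≈ -4.4071e+5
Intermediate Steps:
P(t, m) = 36564 (P(t, m) = 66*554 = 36564)
-440709 - 1/(-352996/(-432120) + P(607, 28)) = -440709 - 1/(-352996/(-432120) + 36564) = -440709 - 1/(-352996*(-1/432120) + 36564) = -440709 - 1/(88249/108030 + 36564) = -440709 - 1/3950097169/108030 = -440709 - 1*108030/3950097169 = -440709 - 108030/3950097169 = -1740843373360851/3950097169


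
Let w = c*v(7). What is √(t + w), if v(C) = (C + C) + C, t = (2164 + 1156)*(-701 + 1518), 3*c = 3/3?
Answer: 9*√33487 ≈ 1647.0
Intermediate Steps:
c = ⅓ (c = (3/3)/3 = (3*(⅓))/3 = (⅓)*1 = ⅓ ≈ 0.33333)
t = 2712440 (t = 3320*817 = 2712440)
v(C) = 3*C (v(C) = 2*C + C = 3*C)
w = 7 (w = (3*7)/3 = (⅓)*21 = 7)
√(t + w) = √(2712440 + 7) = √2712447 = 9*√33487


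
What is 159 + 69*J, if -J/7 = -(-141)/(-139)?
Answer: 90204/139 ≈ 648.95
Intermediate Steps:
J = 987/139 (J = -(-7)*(-141/(-139)) = -(-7)*(-141*(-1/139)) = -(-7)*141/139 = -7*(-141/139) = 987/139 ≈ 7.1007)
159 + 69*J = 159 + 69*(987/139) = 159 + 68103/139 = 90204/139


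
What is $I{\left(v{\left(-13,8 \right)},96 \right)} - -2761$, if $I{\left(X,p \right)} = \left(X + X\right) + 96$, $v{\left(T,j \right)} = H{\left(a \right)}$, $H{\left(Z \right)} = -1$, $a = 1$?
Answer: $2855$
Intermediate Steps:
$v{\left(T,j \right)} = -1$
$I{\left(X,p \right)} = 96 + 2 X$ ($I{\left(X,p \right)} = 2 X + 96 = 96 + 2 X$)
$I{\left(v{\left(-13,8 \right)},96 \right)} - -2761 = \left(96 + 2 \left(-1\right)\right) - -2761 = \left(96 - 2\right) + 2761 = 94 + 2761 = 2855$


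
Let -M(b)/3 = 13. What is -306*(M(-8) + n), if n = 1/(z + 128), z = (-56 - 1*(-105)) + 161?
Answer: 2016693/169 ≈ 11933.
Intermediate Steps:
M(b) = -39 (M(b) = -3*13 = -39)
z = 210 (z = (-56 + 105) + 161 = 49 + 161 = 210)
n = 1/338 (n = 1/(210 + 128) = 1/338 ≈ 0.0029586)
-306*(M(-8) + n) = -306*(-39 + 1/338) = -306*(-13181/338) = 2016693/169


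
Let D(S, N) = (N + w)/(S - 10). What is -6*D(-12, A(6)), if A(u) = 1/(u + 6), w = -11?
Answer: -131/44 ≈ -2.9773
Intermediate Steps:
A(u) = 1/(6 + u)
D(S, N) = (-11 + N)/(-10 + S) (D(S, N) = (N - 11)/(S - 10) = (-11 + N)/(-10 + S))
-6*D(-12, A(6)) = -6*(-11 + 1/(6 + 6))/(-10 - 12) = -6*(-11 + 1/12)/(-22) = -(-3)*(-11 + 1/12)/11 = -(-3)*(-131)/(11*12) = -6*131/264 = -131/44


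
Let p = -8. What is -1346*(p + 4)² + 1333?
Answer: -20203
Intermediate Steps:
-1346*(p + 4)² + 1333 = -1346*(-8 + 4)² + 1333 = -1346*(-4)² + 1333 = -1346*16 + 1333 = -21536 + 1333 = -20203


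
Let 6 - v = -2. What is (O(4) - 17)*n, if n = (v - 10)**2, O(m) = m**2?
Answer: -4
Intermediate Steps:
v = 8 (v = 6 - 1*(-2) = 6 + 2 = 8)
n = 4 (n = (8 - 10)**2 = (-2)**2 = 4)
(O(4) - 17)*n = (4**2 - 17)*4 = (16 - 17)*4 = -1*4 = -4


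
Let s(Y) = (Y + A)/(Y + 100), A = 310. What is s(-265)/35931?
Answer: -1/131747 ≈ -7.5903e-6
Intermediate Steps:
s(Y) = (310 + Y)/(100 + Y) (s(Y) = (Y + 310)/(Y + 100) = (310 + Y)/(100 + Y))
s(-265)/35931 = ((310 - 265)/(100 - 265))/35931 = (45/(-165))*(1/35931) = -1/165*45*(1/35931) = -3/11*1/35931 = -1/131747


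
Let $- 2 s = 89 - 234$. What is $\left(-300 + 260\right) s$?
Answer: $-2900$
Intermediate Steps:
$s = \frac{145}{2}$ ($s = - \frac{89 - 234}{2} = \left(- \frac{1}{2}\right) \left(-145\right) = \frac{145}{2} \approx 72.5$)
$\left(-300 + 260\right) s = \left(-300 + 260\right) \frac{145}{2} = \left(-40\right) \frac{145}{2} = -2900$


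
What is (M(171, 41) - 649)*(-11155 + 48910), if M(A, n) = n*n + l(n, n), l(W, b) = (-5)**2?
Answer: 39907035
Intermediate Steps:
l(W, b) = 25
M(A, n) = 25 + n**2 (M(A, n) = n*n + 25 = n**2 + 25 = 25 + n**2)
(M(171, 41) - 649)*(-11155 + 48910) = ((25 + 41**2) - 649)*(-11155 + 48910) = ((25 + 1681) - 649)*37755 = (1706 - 649)*37755 = 1057*37755 = 39907035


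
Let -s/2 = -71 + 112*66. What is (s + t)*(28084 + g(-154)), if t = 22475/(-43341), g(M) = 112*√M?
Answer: -17822707313348/43341 - 71077596464*I*√154/43341 ≈ -4.1122e+8 - 2.0351e+7*I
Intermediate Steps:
s = -14642 (s = -2*(-71 + 112*66) = -2*(-71 + 7392) = -2*7321 = -14642)
t = -22475/43341 (t = 22475*(-1/43341) = -22475/43341 ≈ -0.51856)
(s + t)*(28084 + g(-154)) = (-14642 - 22475/43341)*(28084 + 112*√(-154)) = -634621397*(28084 + 112*(I*√154))/43341 = -634621397*(28084 + 112*I*√154)/43341 = -17822707313348/43341 - 71077596464*I*√154/43341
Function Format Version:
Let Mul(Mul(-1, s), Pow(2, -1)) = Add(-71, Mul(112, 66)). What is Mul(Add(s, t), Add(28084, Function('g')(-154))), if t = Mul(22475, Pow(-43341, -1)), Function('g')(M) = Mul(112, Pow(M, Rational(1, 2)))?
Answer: Add(Rational(-17822707313348, 43341), Mul(Rational(-71077596464, 43341), I, Pow(154, Rational(1, 2)))) ≈ Add(-4.1122e+8, Mul(-2.0351e+7, I))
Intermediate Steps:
s = -14642 (s = Mul(-2, Add(-71, Mul(112, 66))) = Mul(-2, Add(-71, 7392)) = Mul(-2, 7321) = -14642)
t = Rational(-22475, 43341) (t = Mul(22475, Rational(-1, 43341)) = Rational(-22475, 43341) ≈ -0.51856)
Mul(Add(s, t), Add(28084, Function('g')(-154))) = Mul(Add(-14642, Rational(-22475, 43341)), Add(28084, Mul(112, Pow(-154, Rational(1, 2))))) = Mul(Rational(-634621397, 43341), Add(28084, Mul(112, Mul(I, Pow(154, Rational(1, 2)))))) = Mul(Rational(-634621397, 43341), Add(28084, Mul(112, I, Pow(154, Rational(1, 2))))) = Add(Rational(-17822707313348, 43341), Mul(Rational(-71077596464, 43341), I, Pow(154, Rational(1, 2))))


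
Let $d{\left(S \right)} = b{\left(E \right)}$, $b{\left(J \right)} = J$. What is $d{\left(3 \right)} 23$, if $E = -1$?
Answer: $-23$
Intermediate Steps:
$d{\left(S \right)} = -1$
$d{\left(3 \right)} 23 = \left(-1\right) 23 = -23$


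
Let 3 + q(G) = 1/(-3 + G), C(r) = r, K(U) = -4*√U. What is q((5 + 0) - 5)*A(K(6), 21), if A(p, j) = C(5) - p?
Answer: -50/3 - 40*√6/3 ≈ -49.327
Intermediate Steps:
A(p, j) = 5 - p
q(G) = -3 + 1/(-3 + G)
q((5 + 0) - 5)*A(K(6), 21) = ((10 - 3*((5 + 0) - 5))/(-3 + ((5 + 0) - 5)))*(5 - (-4)*√6) = ((10 - 3*(5 - 5))/(-3 + (5 - 5)))*(5 + 4*√6) = ((10 - 3*0)/(-3 + 0))*(5 + 4*√6) = ((10 + 0)/(-3))*(5 + 4*√6) = (-⅓*10)*(5 + 4*√6) = -10*(5 + 4*√6)/3 = -50/3 - 40*√6/3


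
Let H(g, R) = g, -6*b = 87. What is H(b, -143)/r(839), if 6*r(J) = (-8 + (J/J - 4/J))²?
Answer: -20413709/11513043 ≈ -1.7731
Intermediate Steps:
r(J) = (-7 - 4/J)²/6 (r(J) = (-8 + (J/J - 4/J))²/6 = (-8 + (1 - 4/J))²/6 = (-7 - 4/J)²/6)
b = -29/2 (b = -⅙*87 = -29/2 ≈ -14.500)
H(b, -143)/r(839) = -29*4223526/(4 + 7*839)²/2 = -29*4223526/(4 + 5873)²/2 = -29/(2*((⅙)*(1/703921)*5877²)) = -29/(2*((⅙)*(1/703921)*34539129)) = -29/(2*11513043/1407842) = -29/2*1407842/11513043 = -20413709/11513043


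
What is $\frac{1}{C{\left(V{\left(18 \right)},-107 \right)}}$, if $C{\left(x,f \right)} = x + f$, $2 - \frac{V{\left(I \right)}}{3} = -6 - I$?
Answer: $- \frac{1}{29} \approx -0.034483$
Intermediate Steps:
$V{\left(I \right)} = 24 + 3 I$ ($V{\left(I \right)} = 6 - 3 \left(-6 - I\right) = 6 + \left(18 + 3 I\right) = 24 + 3 I$)
$C{\left(x,f \right)} = f + x$
$\frac{1}{C{\left(V{\left(18 \right)},-107 \right)}} = \frac{1}{-107 + \left(24 + 3 \cdot 18\right)} = \frac{1}{-107 + \left(24 + 54\right)} = \frac{1}{-107 + 78} = \frac{1}{-29} = - \frac{1}{29}$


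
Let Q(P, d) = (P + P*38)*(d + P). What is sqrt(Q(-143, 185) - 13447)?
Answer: I*sqrt(247681) ≈ 497.68*I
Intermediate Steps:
Q(P, d) = 39*P*(P + d) (Q(P, d) = (P + 38*P)*(P + d) = (39*P)*(P + d) = 39*P*(P + d))
sqrt(Q(-143, 185) - 13447) = sqrt(39*(-143)*(-143 + 185) - 13447) = sqrt(39*(-143)*42 - 13447) = sqrt(-234234 - 13447) = sqrt(-247681) = I*sqrt(247681)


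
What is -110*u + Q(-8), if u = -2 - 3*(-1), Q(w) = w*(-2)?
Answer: -94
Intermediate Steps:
Q(w) = -2*w
u = 1 (u = -2 + 3 = 1)
-110*u + Q(-8) = -110*1 - 2*(-8) = -110 + 16 = -94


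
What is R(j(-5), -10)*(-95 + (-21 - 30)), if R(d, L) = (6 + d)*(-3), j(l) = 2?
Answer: 3504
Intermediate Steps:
R(d, L) = -18 - 3*d
R(j(-5), -10)*(-95 + (-21 - 30)) = (-18 - 3*2)*(-95 + (-21 - 30)) = (-18 - 6)*(-95 - 51) = -24*(-146) = 3504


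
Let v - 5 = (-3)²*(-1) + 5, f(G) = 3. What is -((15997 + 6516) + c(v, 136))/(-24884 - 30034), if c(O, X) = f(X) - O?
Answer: 7505/18306 ≈ 0.40998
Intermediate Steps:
v = 1 (v = 5 + ((-3)²*(-1) + 5) = 5 + (9*(-1) + 5) = 5 + (-9 + 5) = 5 - 4 = 1)
c(O, X) = 3 - O
-((15997 + 6516) + c(v, 136))/(-24884 - 30034) = -((15997 + 6516) + (3 - 1*1))/(-24884 - 30034) = -(22513 + (3 - 1))/(-54918) = -(22513 + 2)*(-1)/54918 = -22515*(-1)/54918 = -1*(-7505/18306) = 7505/18306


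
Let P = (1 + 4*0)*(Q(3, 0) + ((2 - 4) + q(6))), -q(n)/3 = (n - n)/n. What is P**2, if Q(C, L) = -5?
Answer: 49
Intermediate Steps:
q(n) = 0 (q(n) = -3*(n - n)/n = -0/n = -3*0 = 0)
P = -7 (P = (1 + 4*0)*(-5 + ((2 - 4) + 0)) = (1 + 0)*(-5 + (-2 + 0)) = 1*(-5 - 2) = 1*(-7) = -7)
P**2 = (-7)**2 = 49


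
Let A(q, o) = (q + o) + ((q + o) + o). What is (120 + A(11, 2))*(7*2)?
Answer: 2072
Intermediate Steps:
A(q, o) = 2*q + 3*o (A(q, o) = (o + q) + ((o + q) + o) = (o + q) + (q + 2*o) = 2*q + 3*o)
(120 + A(11, 2))*(7*2) = (120 + (2*11 + 3*2))*(7*2) = (120 + (22 + 6))*14 = (120 + 28)*14 = 148*14 = 2072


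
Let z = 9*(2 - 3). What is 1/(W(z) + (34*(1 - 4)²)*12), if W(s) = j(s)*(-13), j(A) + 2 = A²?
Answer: 1/2645 ≈ 0.00037807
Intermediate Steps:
z = -9 (z = 9*(-1) = -9)
j(A) = -2 + A²
W(s) = 26 - 13*s² (W(s) = (-2 + s²)*(-13) = 26 - 13*s²)
1/(W(z) + (34*(1 - 4)²)*12) = 1/((26 - 13*(-9)²) + (34*(1 - 4)²)*12) = 1/((26 - 13*81) + (34*(-3)²)*12) = 1/((26 - 1053) + (34*9)*12) = 1/(-1027 + 306*12) = 1/(-1027 + 3672) = 1/2645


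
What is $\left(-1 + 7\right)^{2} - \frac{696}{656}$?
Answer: $\frac{2865}{82} \approx 34.939$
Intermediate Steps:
$\left(-1 + 7\right)^{2} - \frac{696}{656} = 6^{2} - \frac{87}{82} = 36 - \frac{87}{82} = \frac{2865}{82}$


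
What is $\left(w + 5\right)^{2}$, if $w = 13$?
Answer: $324$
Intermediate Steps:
$\left(w + 5\right)^{2} = \left(13 + 5\right)^{2} = 18^{2} = 324$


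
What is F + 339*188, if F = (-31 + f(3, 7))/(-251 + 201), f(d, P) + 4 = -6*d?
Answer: 3186653/50 ≈ 63733.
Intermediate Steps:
f(d, P) = -4 - 6*d
F = 53/50 (F = (-31 + (-4 - 6*3))/(-251 + 201) = (-31 + (-4 - 18))/(-50) = (-31 - 22)*(-1/50) = -53*(-1/50) = 53/50 ≈ 1.0600)
F + 339*188 = 53/50 + 339*188 = 53/50 + 63732 = 3186653/50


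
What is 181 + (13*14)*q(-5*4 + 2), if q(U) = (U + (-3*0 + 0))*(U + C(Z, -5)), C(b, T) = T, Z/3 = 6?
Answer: 75529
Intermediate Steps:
Z = 18 (Z = 3*6 = 18)
q(U) = U*(-5 + U) (q(U) = (U + (-3*0 + 0))*(U - 5) = (U + (0 + 0))*(-5 + U) = (U + 0)*(-5 + U) = U*(-5 + U))
181 + (13*14)*q(-5*4 + 2) = 181 + (13*14)*((-5*4 + 2)*(-5 + (-5*4 + 2))) = 181 + 182*((-20 + 2)*(-5 + (-20 + 2))) = 181 + 182*(-18*(-5 - 18)) = 181 + 182*(-18*(-23)) = 181 + 182*414 = 181 + 75348 = 75529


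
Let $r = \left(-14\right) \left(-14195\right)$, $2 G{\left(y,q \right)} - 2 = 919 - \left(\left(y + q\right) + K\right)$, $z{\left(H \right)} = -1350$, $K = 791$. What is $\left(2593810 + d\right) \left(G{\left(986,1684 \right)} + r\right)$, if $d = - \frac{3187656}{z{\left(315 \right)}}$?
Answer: $\frac{2563199852088}{5} \approx 5.1264 \cdot 10^{11}$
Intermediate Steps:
$d = \frac{177092}{75}$ ($d = - \frac{3187656}{-1350} = \left(-3187656\right) \left(- \frac{1}{1350}\right) = \frac{177092}{75} \approx 2361.2$)
$G{\left(y,q \right)} = 65 - \frac{q}{2} - \frac{y}{2}$ ($G{\left(y,q \right)} = 1 + \frac{919 - \left(\left(y + q\right) + 791\right)}{2} = 1 + \frac{919 - \left(\left(q + y\right) + 791\right)}{2} = 1 + \frac{919 - \left(791 + q + y\right)}{2} = 1 + \frac{128 - q - y}{2} = 1 - \left(-64 + \frac{q}{2} + \frac{y}{2}\right) = 65 - \frac{q}{2} - \frac{y}{2}$)
$r = 198730$
$\left(2593810 + d\right) \left(G{\left(986,1684 \right)} + r\right) = \left(2593810 + \frac{177092}{75}\right) \left(\left(65 - 842 - 493\right) + 198730\right) = \frac{194712842 \left(\left(65 - 842 - 493\right) + 198730\right)}{75} = \frac{194712842 \left(-1270 + 198730\right)}{75} = \frac{194712842}{75} \cdot 197460 = \frac{2563199852088}{5}$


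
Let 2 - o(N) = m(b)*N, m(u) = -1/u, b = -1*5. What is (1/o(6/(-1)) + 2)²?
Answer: 1369/256 ≈ 5.3477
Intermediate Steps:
b = -5
o(N) = 2 - N/5 (o(N) = 2 - (-1/(-5))*N = 2 - (-1*(-⅕))*N = 2 - N/5)
(1/o(6/(-1)) + 2)² = (1/(2 - 6/(5*(-1))) + 2)² = (1/(2 - 6*(-1)/5) + 2)² = (1/(2 - ⅕*(-6)) + 2)² = (1/(2 + 6/5) + 2)² = (1/(16/5) + 2)² = (5/16 + 2)² = (37/16)² = 1369/256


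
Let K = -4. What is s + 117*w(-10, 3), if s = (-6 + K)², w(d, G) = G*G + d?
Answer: -17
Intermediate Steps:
w(d, G) = d + G² (w(d, G) = G² + d = d + G²)
s = 100 (s = (-6 - 4)² = (-10)² = 100)
s + 117*w(-10, 3) = 100 + 117*(-10 + 3²) = 100 + 117*(-10 + 9) = 100 + 117*(-1) = 100 - 117 = -17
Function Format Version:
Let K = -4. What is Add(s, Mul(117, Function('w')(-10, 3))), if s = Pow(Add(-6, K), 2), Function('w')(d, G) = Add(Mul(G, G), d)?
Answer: -17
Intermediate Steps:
Function('w')(d, G) = Add(d, Pow(G, 2)) (Function('w')(d, G) = Add(Pow(G, 2), d) = Add(d, Pow(G, 2)))
s = 100 (s = Pow(Add(-6, -4), 2) = Pow(-10, 2) = 100)
Add(s, Mul(117, Function('w')(-10, 3))) = Add(100, Mul(117, Add(-10, Pow(3, 2)))) = Add(100, Mul(117, Add(-10, 9))) = Add(100, Mul(117, -1)) = Add(100, -117) = -17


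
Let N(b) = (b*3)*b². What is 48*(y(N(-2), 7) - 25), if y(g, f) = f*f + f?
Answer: 1488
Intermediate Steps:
N(b) = 3*b³ (N(b) = (3*b)*b² = 3*b³)
y(g, f) = f + f² (y(g, f) = f² + f = f + f²)
48*(y(N(-2), 7) - 25) = 48*(7*(1 + 7) - 25) = 48*(7*8 - 25) = 48*(56 - 25) = 48*31 = 1488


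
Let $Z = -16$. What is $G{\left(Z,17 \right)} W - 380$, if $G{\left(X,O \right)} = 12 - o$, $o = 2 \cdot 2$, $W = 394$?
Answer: $2772$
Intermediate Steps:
$o = 4$
$G{\left(X,O \right)} = 8$ ($G{\left(X,O \right)} = 12 - 4 = 8$)
$G{\left(Z,17 \right)} W - 380 = 8 \cdot 394 - 380 = 3152 - 380 = 2772$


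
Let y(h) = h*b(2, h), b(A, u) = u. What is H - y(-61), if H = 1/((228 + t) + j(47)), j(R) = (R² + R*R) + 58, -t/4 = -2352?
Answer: -52510751/14112 ≈ -3721.0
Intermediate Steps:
t = 9408 (t = -4*(-2352) = 9408)
j(R) = 58 + 2*R² (j(R) = (R² + R²) + 58 = 2*R² + 58 = 58 + 2*R²)
H = 1/14112 (H = 1/((228 + 9408) + (58 + 2*47²)) = 1/(9636 + (58 + 2*2209)) = 1/(9636 + (58 + 4418)) = 1/(9636 + 4476) = 1/14112 ≈ 7.0862e-5)
y(h) = h² (y(h) = h*h = h²)
H - y(-61) = 1/14112 - 1*(-61)² = 1/14112 - 1*3721 = 1/14112 - 3721 = -52510751/14112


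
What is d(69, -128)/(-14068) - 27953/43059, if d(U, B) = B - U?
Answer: -384760181/605754012 ≈ -0.63518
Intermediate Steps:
d(69, -128)/(-14068) - 27953/43059 = (-128 - 1*69)/(-14068) - 27953/43059 = (-128 - 69)*(-1/14068) - 27953*1/43059 = -197*(-1/14068) - 27953/43059 = 197/14068 - 27953/43059 = -384760181/605754012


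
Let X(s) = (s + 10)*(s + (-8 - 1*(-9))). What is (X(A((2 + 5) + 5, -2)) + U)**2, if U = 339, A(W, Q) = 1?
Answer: 130321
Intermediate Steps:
X(s) = (1 + s)*(10 + s) (X(s) = (10 + s)*(s + (-8 + 9)) = (10 + s)*(s + 1) = (10 + s)*(1 + s) = (1 + s)*(10 + s))
(X(A((2 + 5) + 5, -2)) + U)**2 = ((10 + 1**2 + 11*1) + 339)**2 = ((10 + 1 + 11) + 339)**2 = (22 + 339)**2 = 361**2 = 130321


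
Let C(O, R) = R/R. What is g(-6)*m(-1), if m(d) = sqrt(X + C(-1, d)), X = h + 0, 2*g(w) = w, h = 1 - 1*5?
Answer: -3*I*sqrt(3) ≈ -5.1962*I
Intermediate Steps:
h = -4 (h = 1 - 5 = -4)
g(w) = w/2
C(O, R) = 1
X = -4 (X = -4 + 0 = -4)
m(d) = I*sqrt(3) (m(d) = sqrt(-4 + 1) = sqrt(-3) = I*sqrt(3))
g(-6)*m(-1) = ((1/2)*(-6))*(I*sqrt(3)) = -3*I*sqrt(3)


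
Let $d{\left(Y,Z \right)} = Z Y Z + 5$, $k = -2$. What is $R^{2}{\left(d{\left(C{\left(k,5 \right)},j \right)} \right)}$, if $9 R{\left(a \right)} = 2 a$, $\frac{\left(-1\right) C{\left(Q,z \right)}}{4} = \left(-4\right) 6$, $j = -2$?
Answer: $\frac{605284}{81} \approx 7472.6$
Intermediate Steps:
$C{\left(Q,z \right)} = 96$ ($C{\left(Q,z \right)} = - 4 \left(\left(-4\right) 6\right) = \left(-4\right) \left(-24\right) = 96$)
$d{\left(Y,Z \right)} = 5 + Y Z^{2}$ ($d{\left(Y,Z \right)} = Y Z Z + 5 = Y Z^{2} + 5 = 5 + Y Z^{2}$)
$R{\left(a \right)} = \frac{2 a}{9}$
$R^{2}{\left(d{\left(C{\left(k,5 \right)},j \right)} \right)} = \left(\frac{2 \left(5 + 96 \left(-2\right)^{2}\right)}{9}\right)^{2} = \left(\frac{2 \left(5 + 96 \cdot 4\right)}{9}\right)^{2} = \left(\frac{2 \left(5 + 384\right)}{9}\right)^{2} = \left(\frac{2}{9} \cdot 389\right)^{2} = \left(\frac{778}{9}\right)^{2} = \frac{605284}{81}$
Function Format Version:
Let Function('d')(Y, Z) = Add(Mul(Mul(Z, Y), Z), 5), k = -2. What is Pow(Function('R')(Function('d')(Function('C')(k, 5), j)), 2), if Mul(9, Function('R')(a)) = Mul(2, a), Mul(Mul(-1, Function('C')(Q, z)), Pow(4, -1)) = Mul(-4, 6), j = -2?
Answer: Rational(605284, 81) ≈ 7472.6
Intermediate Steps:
Function('C')(Q, z) = 96 (Function('C')(Q, z) = Mul(-4, Mul(-4, 6)) = Mul(-4, -24) = 96)
Function('d')(Y, Z) = Add(5, Mul(Y, Pow(Z, 2))) (Function('d')(Y, Z) = Add(Mul(Mul(Y, Z), Z), 5) = Add(Mul(Y, Pow(Z, 2)), 5) = Add(5, Mul(Y, Pow(Z, 2))))
Function('R')(a) = Mul(Rational(2, 9), a) (Function('R')(a) = Mul(Rational(1, 9), Mul(2, a)) = Mul(Rational(2, 9), a))
Pow(Function('R')(Function('d')(Function('C')(k, 5), j)), 2) = Pow(Mul(Rational(2, 9), Add(5, Mul(96, Pow(-2, 2)))), 2) = Pow(Mul(Rational(2, 9), Add(5, Mul(96, 4))), 2) = Pow(Mul(Rational(2, 9), Add(5, 384)), 2) = Pow(Mul(Rational(2, 9), 389), 2) = Pow(Rational(778, 9), 2) = Rational(605284, 81)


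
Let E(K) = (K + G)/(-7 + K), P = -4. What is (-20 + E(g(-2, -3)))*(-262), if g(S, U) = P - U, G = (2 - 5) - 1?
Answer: 20305/4 ≈ 5076.3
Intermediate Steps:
G = -4 (G = -3 - 1 = -4)
g(S, U) = -4 - U
E(K) = (-4 + K)/(-7 + K) (E(K) = (K - 4)/(-7 + K) = (-4 + K)/(-7 + K))
(-20 + E(g(-2, -3)))*(-262) = (-20 + (-4 + (-4 - 1*(-3)))/(-7 + (-4 - 1*(-3))))*(-262) = (-20 + (-4 + (-4 + 3))/(-7 + (-4 + 3)))*(-262) = (-20 + (-4 - 1)/(-7 - 1))*(-262) = (-20 - 5/(-8))*(-262) = (-20 - ⅛*(-5))*(-262) = (-20 + 5/8)*(-262) = -155/8*(-262) = 20305/4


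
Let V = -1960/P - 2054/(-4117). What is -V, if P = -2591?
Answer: -13391234/10667147 ≈ -1.2554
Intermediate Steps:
V = 13391234/10667147 (V = -1960/(-2591) - 2054/(-4117) = -1960*(-1/2591) - 2054*(-1/4117) = 1960/2591 + 2054/4117 = 13391234/10667147 ≈ 1.2554)
-V = -1*13391234/10667147 = -13391234/10667147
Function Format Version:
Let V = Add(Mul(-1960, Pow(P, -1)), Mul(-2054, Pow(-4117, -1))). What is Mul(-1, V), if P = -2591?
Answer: Rational(-13391234, 10667147) ≈ -1.2554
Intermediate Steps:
V = Rational(13391234, 10667147) (V = Add(Mul(-1960, Pow(-2591, -1)), Mul(-2054, Pow(-4117, -1))) = Add(Mul(-1960, Rational(-1, 2591)), Mul(-2054, Rational(-1, 4117))) = Add(Rational(1960, 2591), Rational(2054, 4117)) = Rational(13391234, 10667147) ≈ 1.2554)
Mul(-1, V) = Mul(-1, Rational(13391234, 10667147)) = Rational(-13391234, 10667147)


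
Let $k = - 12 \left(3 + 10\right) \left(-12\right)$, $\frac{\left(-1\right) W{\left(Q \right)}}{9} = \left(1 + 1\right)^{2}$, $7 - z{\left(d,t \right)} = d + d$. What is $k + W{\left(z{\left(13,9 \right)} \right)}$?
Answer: $1836$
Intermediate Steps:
$z{\left(d,t \right)} = 7 - 2 d$ ($z{\left(d,t \right)} = 7 - \left(d + d\right) = 7 - 2 d$)
$W{\left(Q \right)} = -36$ ($W{\left(Q \right)} = - 9 \left(1 + 1\right)^{2} = - 9 \cdot 2^{2} = \left(-9\right) 4 = -36$)
$k = 1872$ ($k = \left(-12\right) 13 \left(-12\right) = \left(-156\right) \left(-12\right) = 1872$)
$k + W{\left(z{\left(13,9 \right)} \right)} = 1872 - 36 = 1836$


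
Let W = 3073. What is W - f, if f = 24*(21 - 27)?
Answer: 3217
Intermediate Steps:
f = -144 (f = 24*(-6) = -144)
W - f = 3073 - 1*(-144) = 3073 + 144 = 3217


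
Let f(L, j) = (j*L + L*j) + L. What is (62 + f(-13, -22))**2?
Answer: 385641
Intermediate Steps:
f(L, j) = L + 2*L*j (f(L, j) = (L*j + L*j) + L = 2*L*j + L = L + 2*L*j)
(62 + f(-13, -22))**2 = (62 - 13*(1 + 2*(-22)))**2 = (62 - 13*(1 - 44))**2 = (62 - 13*(-43))**2 = (62 + 559)**2 = 621**2 = 385641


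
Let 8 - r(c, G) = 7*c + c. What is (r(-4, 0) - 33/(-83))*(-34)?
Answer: -114002/83 ≈ -1373.5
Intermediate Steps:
r(c, G) = 8 - 8*c (r(c, G) = 8 - (7*c + c) = 8 - 8*c)
(r(-4, 0) - 33/(-83))*(-34) = ((8 - 8*(-4)) - 33/(-83))*(-34) = ((8 + 32) - 33*(-1/83))*(-34) = (40 + 33/83)*(-34) = (3353/83)*(-34) = -114002/83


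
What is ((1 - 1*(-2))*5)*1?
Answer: 15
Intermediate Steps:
((1 - 1*(-2))*5)*1 = ((1 + 2)*5)*1 = (3*5)*1 = 15*1 = 15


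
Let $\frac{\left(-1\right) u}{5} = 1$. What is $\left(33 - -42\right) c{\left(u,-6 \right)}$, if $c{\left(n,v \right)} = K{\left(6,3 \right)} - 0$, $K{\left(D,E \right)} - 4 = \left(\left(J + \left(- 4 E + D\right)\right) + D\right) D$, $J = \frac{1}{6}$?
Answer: $375$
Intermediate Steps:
$u = -5$ ($u = \left(-5\right) 1 = -5$)
$J = \frac{1}{6} \approx 0.16667$
$K{\left(D,E \right)} = 4 + D \left(\frac{1}{6} - 4 E + 2 D\right)$ ($K{\left(D,E \right)} = 4 + \left(\left(\frac{1}{6} + \left(- 4 E + D\right)\right) + D\right) D = 4 + \left(\left(\frac{1}{6} + \left(D - 4 E\right)\right) + D\right) D = 4 + \left(\left(\frac{1}{6} + D - 4 E\right) + D\right) D = 4 + \left(\frac{1}{6} - 4 E + 2 D\right) D = 4 + D \left(\frac{1}{6} - 4 E + 2 D\right)$)
$c{\left(n,v \right)} = 5$ ($c{\left(n,v \right)} = \left(4 + 2 \cdot 6^{2} + \frac{1}{6} \cdot 6 - 24 \cdot 3\right) - 0 = \left(4 + 2 \cdot 36 + 1 - 72\right) + 0 = \left(4 + 72 + 1 - 72\right) + 0 = 5 + 0 = 5$)
$\left(33 - -42\right) c{\left(u,-6 \right)} = \left(33 - -42\right) 5 = \left(33 + 42\right) 5 = 75 \cdot 5 = 375$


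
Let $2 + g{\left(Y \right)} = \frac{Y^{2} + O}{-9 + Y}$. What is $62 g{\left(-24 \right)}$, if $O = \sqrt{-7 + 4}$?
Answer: $- \frac{13268}{11} - \frac{62 i \sqrt{3}}{33} \approx -1206.2 - 3.2542 i$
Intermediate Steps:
$O = i \sqrt{3}$ ($O = \sqrt{-3} = i \sqrt{3} \approx 1.732 i$)
$g{\left(Y \right)} = -2 + \frac{Y^{2} + i \sqrt{3}}{-9 + Y}$
$62 g{\left(-24 \right)} = 62 \frac{18 + \left(-24\right)^{2} - -48 + i \sqrt{3}}{-9 - 24} = 62 \frac{18 + 576 + 48 + i \sqrt{3}}{-33} = 62 \left(- \frac{642 + i \sqrt{3}}{33}\right) = 62 \left(- \frac{214}{11} - \frac{i \sqrt{3}}{33}\right) = - \frac{13268}{11} - \frac{62 i \sqrt{3}}{33}$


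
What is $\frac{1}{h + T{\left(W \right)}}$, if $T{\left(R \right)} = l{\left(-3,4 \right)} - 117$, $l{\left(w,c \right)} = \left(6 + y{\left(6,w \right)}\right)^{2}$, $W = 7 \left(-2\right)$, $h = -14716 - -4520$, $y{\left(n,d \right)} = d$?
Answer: $- \frac{1}{10304} \approx -9.705 \cdot 10^{-5}$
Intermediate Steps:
$h = -10196$ ($h = -14716 + 4520 = -10196$)
$W = -14$
$l{\left(w,c \right)} = \left(6 + w\right)^{2}$
$T{\left(R \right)} = -108$ ($T{\left(R \right)} = \left(6 - 3\right)^{2} - 117 = 3^{2} - 117 = 9 - 117 = -108$)
$\frac{1}{h + T{\left(W \right)}} = \frac{1}{-10196 - 108} = \frac{1}{-10304} = - \frac{1}{10304}$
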